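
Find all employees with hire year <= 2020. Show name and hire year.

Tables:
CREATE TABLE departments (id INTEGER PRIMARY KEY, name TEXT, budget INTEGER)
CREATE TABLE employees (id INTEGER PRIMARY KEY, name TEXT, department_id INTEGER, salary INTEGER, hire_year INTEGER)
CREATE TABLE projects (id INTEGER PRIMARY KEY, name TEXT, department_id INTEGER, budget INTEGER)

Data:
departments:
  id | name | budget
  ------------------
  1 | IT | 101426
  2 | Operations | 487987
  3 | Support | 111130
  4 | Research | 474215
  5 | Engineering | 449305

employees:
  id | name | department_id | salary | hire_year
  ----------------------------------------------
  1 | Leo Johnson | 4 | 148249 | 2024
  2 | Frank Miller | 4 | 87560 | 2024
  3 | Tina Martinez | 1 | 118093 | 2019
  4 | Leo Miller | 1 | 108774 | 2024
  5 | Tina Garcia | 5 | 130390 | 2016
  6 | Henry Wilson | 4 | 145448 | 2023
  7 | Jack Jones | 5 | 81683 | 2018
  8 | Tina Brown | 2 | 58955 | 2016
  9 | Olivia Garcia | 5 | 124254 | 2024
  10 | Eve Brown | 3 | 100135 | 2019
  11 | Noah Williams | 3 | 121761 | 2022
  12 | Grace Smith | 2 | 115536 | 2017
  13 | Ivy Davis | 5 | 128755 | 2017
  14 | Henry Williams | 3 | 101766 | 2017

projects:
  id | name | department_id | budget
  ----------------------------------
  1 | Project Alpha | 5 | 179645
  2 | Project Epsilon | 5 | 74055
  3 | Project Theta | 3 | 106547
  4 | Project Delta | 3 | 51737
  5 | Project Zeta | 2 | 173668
SELECT name, hire_year FROM employees WHERE hire_year <= 2020

Execution result:
name | hire_year
Tina Martinez | 2019
Tina Garcia | 2016
Jack Jones | 2018
Tina Brown | 2016
Eve Brown | 2019
Grace Smith | 2017
Ivy Davis | 2017
Henry Williams | 2017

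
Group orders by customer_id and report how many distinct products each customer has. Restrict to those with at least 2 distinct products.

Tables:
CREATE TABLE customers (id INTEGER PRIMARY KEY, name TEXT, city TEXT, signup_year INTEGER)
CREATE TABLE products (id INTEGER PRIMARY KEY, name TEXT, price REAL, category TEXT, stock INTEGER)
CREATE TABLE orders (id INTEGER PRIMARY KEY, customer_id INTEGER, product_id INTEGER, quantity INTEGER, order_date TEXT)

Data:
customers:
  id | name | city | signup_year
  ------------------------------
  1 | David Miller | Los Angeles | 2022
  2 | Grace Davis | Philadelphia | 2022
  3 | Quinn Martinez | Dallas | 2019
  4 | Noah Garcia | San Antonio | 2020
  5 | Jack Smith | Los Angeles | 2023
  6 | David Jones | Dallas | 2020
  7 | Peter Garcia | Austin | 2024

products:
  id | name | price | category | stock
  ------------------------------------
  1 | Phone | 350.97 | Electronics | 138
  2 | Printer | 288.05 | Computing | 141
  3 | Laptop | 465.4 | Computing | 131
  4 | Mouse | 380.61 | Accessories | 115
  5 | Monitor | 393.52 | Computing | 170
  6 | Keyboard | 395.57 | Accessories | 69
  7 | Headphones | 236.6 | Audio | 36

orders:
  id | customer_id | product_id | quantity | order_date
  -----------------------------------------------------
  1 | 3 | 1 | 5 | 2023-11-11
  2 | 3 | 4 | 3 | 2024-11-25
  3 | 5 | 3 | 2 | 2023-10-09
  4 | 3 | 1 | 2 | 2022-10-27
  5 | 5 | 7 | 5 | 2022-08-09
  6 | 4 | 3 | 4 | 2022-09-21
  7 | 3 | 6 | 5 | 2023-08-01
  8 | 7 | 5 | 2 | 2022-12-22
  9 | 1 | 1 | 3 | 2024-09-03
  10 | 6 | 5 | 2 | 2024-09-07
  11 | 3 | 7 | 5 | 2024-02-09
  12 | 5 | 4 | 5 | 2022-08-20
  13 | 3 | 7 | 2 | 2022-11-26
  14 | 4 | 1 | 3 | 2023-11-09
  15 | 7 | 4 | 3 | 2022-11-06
SELECT customer_id, COUNT(DISTINCT product_id) AS distinct_product_count FROM orders GROUP BY customer_id HAVING COUNT(DISTINCT product_id) >= 2

Execution result:
customer_id | distinct_product_count
3 | 4
4 | 2
5 | 3
7 | 2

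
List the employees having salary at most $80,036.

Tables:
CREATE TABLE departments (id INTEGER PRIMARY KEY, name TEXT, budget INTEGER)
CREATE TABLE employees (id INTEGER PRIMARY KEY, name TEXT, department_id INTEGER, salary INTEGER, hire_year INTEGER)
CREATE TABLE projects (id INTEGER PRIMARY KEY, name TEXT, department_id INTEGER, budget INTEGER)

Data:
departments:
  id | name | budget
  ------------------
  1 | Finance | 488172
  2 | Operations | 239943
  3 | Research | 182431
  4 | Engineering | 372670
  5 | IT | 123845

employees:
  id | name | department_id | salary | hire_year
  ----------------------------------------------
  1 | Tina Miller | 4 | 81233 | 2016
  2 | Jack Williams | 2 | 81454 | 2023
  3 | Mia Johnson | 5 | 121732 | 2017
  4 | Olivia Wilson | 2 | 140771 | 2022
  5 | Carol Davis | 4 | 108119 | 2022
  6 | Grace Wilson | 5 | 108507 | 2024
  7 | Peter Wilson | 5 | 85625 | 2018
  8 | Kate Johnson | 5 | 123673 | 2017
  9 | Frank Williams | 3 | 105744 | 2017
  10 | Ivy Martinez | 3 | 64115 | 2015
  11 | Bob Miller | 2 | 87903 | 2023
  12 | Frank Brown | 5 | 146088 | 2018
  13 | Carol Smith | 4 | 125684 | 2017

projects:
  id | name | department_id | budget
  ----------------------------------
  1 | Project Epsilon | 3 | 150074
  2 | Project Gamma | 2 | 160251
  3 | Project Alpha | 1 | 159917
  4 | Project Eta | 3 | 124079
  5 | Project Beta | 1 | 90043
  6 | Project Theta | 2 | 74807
SELECT name, salary FROM employees WHERE salary <= 80036

Execution result:
name | salary
Ivy Martinez | 64115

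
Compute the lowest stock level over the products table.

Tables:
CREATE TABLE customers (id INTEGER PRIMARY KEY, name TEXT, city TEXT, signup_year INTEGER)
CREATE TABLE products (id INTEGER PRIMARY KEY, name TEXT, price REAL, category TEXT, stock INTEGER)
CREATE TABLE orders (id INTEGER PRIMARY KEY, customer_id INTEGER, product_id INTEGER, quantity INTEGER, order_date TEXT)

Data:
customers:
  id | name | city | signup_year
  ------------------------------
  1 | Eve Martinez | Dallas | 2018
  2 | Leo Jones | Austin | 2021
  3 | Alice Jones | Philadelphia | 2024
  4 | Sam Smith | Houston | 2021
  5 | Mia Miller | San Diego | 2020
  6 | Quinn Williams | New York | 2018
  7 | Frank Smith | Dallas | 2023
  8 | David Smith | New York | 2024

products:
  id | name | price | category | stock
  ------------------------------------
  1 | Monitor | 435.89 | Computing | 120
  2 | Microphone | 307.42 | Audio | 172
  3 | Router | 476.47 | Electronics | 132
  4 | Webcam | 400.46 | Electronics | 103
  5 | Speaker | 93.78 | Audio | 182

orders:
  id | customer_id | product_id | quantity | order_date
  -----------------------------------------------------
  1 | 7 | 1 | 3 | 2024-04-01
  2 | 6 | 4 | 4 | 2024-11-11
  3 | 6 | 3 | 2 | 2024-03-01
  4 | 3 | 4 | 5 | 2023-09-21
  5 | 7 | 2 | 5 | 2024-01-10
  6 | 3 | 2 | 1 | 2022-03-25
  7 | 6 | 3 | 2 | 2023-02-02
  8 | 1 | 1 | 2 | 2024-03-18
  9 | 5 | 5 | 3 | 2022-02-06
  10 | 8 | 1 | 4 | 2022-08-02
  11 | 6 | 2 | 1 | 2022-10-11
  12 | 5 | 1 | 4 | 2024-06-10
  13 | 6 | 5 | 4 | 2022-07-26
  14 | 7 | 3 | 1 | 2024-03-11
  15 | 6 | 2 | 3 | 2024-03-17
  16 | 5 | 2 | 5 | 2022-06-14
SELECT MIN(stock) FROM products

Execution result:
103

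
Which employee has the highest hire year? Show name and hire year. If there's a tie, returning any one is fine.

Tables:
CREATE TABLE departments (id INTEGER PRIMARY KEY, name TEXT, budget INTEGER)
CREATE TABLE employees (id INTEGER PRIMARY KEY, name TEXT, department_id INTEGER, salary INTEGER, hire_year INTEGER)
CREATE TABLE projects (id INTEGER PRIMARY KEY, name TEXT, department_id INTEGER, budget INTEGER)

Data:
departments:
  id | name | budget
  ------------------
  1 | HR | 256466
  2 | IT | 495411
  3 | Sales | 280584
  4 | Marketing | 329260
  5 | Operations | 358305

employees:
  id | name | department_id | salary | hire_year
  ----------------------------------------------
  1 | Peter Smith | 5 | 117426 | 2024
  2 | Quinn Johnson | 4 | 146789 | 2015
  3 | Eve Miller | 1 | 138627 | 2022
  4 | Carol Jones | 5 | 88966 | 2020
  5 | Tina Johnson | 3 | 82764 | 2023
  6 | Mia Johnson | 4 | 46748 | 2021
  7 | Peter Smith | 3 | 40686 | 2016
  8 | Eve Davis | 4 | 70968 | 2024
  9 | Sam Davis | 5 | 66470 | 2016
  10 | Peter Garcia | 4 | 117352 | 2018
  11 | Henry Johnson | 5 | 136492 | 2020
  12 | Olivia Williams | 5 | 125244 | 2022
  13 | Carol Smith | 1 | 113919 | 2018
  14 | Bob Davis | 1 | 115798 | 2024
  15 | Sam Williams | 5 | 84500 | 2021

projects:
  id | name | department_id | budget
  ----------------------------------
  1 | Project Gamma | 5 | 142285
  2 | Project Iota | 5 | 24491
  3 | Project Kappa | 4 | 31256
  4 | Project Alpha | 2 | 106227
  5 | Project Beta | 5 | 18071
SELECT name, hire_year FROM employees ORDER BY hire_year DESC LIMIT 1

Execution result:
name | hire_year
Peter Smith | 2024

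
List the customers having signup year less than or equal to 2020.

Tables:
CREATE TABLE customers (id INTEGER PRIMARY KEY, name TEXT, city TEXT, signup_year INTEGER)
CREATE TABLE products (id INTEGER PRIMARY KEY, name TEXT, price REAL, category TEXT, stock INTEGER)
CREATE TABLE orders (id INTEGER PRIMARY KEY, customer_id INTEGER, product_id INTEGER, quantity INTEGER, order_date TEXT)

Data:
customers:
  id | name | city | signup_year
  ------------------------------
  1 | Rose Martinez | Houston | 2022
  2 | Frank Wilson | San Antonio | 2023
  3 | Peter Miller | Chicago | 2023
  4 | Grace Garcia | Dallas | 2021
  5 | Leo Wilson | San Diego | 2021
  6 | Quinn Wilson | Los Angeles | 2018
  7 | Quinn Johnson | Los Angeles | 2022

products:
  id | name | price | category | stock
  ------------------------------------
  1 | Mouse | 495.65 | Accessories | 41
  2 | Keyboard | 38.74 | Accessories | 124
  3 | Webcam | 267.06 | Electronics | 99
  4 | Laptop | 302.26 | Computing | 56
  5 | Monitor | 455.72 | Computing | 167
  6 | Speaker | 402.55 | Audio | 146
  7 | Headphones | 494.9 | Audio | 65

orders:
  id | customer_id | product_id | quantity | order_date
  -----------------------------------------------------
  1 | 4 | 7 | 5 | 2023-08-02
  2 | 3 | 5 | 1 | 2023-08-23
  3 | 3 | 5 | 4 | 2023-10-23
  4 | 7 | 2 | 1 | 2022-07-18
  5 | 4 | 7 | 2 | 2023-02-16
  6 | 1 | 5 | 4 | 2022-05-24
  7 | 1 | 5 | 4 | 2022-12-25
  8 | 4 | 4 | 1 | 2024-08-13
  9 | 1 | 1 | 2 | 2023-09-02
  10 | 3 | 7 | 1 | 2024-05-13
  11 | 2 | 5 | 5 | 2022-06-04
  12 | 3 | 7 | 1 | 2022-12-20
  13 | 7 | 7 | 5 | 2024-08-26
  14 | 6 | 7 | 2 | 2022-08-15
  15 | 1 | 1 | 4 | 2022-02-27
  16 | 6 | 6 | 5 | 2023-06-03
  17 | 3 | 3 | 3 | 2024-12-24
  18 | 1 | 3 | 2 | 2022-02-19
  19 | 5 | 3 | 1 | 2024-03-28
SELECT name, signup_year FROM customers WHERE signup_year <= 2020

Execution result:
name | signup_year
Quinn Wilson | 2018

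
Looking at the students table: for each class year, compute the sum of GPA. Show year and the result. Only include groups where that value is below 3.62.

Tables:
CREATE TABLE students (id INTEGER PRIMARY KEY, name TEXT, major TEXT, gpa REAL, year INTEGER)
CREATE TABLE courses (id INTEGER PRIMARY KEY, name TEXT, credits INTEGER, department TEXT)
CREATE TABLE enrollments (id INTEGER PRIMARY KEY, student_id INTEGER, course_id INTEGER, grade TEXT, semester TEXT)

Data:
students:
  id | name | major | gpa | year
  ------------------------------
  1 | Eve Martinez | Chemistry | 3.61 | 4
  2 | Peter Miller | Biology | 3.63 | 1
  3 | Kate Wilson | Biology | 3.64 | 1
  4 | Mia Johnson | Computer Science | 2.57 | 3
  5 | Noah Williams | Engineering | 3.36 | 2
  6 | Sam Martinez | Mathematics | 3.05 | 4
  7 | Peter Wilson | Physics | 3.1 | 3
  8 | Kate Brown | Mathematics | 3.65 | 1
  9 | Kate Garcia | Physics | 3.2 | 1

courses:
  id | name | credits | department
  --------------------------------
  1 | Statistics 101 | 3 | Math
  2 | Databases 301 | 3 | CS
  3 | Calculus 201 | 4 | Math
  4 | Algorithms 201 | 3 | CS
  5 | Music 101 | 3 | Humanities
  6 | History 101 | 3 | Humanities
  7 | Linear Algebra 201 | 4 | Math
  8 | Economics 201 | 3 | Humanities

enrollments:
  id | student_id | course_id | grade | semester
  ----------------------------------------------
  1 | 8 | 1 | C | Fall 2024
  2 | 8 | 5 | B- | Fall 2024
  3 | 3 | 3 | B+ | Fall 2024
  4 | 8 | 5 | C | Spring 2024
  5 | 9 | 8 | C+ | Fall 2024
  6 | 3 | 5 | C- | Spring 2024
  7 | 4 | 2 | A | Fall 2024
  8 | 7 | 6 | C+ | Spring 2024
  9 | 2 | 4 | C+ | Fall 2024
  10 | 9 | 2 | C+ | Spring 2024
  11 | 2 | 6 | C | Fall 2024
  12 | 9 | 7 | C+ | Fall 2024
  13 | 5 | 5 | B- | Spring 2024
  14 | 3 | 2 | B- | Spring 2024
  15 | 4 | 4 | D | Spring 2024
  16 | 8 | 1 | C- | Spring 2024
SELECT year, SUM(gpa) AS sum_gpa FROM students GROUP BY year HAVING SUM(gpa) < 3.62

Execution result:
year | sum_gpa
2 | 3.36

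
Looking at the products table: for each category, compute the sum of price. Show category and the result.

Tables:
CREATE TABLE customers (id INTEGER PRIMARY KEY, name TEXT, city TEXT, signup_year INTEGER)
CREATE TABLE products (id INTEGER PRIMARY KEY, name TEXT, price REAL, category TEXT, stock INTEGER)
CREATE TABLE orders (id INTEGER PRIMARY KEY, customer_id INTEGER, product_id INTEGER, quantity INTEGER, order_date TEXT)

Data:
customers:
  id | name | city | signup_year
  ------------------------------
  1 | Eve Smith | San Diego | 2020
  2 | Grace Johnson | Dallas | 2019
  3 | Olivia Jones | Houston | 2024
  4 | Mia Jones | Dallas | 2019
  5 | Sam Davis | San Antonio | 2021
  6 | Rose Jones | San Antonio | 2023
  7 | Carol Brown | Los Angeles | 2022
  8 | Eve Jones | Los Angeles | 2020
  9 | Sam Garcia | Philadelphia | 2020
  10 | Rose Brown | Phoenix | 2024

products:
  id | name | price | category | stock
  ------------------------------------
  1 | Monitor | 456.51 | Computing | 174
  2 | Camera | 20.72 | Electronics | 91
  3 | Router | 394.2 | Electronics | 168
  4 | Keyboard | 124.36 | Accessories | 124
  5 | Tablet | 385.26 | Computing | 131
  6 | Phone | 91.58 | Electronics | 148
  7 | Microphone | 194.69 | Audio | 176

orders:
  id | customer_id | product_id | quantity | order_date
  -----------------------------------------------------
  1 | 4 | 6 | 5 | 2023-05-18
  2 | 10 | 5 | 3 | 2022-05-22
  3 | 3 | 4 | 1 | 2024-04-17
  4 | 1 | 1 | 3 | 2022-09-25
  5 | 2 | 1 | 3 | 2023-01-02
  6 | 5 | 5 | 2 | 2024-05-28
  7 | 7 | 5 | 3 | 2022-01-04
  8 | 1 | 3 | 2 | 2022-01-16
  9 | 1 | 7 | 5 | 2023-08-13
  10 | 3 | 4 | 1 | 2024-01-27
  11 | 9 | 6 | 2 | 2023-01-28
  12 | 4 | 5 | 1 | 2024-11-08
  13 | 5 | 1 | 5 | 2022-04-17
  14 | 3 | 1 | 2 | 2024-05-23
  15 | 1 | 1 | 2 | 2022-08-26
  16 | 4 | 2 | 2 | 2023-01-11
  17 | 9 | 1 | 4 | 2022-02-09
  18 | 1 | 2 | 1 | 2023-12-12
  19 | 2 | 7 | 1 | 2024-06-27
SELECT category, SUM(price) AS sum_price FROM products GROUP BY category

Execution result:
category | sum_price
Accessories | 124.36
Audio | 194.69
Computing | 841.77
Electronics | 506.50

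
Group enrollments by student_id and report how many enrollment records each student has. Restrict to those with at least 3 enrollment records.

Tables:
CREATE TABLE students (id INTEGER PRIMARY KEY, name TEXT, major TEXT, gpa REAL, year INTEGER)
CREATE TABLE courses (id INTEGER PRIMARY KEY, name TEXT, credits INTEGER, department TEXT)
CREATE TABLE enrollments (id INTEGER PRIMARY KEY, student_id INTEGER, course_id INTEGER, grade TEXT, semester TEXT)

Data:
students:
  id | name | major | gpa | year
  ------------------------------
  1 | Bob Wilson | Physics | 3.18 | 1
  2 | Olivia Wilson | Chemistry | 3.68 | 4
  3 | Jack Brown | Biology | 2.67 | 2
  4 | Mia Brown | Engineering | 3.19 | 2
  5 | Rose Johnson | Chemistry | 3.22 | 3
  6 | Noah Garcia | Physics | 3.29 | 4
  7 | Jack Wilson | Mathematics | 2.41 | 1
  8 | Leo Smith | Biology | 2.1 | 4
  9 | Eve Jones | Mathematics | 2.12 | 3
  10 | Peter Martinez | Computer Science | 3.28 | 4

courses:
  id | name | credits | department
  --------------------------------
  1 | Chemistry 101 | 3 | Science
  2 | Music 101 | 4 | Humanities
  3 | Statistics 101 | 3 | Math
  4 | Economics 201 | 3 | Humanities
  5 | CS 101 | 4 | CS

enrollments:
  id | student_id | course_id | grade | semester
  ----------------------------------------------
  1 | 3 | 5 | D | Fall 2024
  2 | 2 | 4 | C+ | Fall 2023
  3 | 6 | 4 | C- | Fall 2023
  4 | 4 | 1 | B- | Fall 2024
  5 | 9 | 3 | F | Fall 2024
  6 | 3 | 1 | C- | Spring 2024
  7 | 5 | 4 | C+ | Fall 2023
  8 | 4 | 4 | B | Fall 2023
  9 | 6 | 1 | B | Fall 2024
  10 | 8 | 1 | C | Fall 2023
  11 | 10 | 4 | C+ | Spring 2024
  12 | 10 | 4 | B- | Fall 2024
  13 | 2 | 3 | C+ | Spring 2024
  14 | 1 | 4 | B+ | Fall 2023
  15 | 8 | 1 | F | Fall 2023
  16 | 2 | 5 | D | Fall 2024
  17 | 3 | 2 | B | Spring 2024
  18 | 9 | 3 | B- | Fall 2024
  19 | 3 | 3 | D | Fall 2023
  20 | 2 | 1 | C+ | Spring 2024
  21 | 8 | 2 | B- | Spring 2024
SELECT student_id, COUNT(*) AS enrollment_count FROM enrollments GROUP BY student_id HAVING COUNT(*) >= 3

Execution result:
student_id | enrollment_count
2 | 4
3 | 4
8 | 3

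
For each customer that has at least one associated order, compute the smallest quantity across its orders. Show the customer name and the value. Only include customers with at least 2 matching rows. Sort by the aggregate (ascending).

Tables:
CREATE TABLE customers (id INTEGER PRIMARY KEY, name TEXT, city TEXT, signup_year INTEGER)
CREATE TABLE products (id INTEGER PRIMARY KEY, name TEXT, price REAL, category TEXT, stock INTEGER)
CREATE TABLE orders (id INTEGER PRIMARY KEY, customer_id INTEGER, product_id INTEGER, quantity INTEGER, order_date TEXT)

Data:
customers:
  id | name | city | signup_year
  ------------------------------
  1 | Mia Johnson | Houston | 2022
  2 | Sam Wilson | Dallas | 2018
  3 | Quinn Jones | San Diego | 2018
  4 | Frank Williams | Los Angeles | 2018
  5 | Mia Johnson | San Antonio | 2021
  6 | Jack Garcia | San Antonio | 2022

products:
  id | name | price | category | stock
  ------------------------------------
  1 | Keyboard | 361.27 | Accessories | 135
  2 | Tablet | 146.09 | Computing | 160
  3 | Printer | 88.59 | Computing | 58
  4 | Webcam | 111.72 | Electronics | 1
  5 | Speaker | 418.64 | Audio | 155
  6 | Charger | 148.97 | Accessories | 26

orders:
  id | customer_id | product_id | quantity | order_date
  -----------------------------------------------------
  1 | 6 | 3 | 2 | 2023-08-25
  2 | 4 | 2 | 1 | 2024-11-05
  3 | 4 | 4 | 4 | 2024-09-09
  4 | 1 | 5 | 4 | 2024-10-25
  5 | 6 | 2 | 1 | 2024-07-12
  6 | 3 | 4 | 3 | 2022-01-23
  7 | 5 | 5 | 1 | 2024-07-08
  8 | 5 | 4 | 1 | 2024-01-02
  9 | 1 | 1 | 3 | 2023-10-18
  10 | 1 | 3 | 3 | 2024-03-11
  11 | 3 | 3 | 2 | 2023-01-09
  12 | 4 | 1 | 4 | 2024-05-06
SELECT p.name, MIN(c.quantity) AS min_quantity FROM orders c JOIN customers p ON c.customer_id = p.id GROUP BY p.id, p.name HAVING COUNT(*) >= 2 ORDER BY min_quantity ASC

Execution result:
name | min_quantity
Frank Williams | 1
Mia Johnson | 1
Jack Garcia | 1
Quinn Jones | 2
Mia Johnson | 3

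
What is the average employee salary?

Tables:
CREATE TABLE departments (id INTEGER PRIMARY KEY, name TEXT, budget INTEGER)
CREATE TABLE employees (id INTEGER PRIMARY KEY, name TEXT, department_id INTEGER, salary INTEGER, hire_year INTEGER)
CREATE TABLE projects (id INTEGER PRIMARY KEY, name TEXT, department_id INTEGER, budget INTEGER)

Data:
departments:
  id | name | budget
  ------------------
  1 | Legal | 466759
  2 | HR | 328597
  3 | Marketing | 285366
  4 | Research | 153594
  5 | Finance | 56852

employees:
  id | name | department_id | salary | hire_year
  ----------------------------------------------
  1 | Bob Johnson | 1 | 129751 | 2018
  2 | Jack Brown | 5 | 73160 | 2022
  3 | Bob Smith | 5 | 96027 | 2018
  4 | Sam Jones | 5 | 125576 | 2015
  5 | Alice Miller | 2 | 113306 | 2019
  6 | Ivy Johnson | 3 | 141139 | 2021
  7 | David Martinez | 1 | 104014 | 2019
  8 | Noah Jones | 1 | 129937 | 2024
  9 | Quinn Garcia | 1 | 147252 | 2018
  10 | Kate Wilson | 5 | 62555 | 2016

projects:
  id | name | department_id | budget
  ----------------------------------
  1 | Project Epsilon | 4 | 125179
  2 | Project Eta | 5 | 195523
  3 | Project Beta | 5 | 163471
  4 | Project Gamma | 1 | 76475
SELECT AVG(salary) FROM employees

Execution result:
112271.70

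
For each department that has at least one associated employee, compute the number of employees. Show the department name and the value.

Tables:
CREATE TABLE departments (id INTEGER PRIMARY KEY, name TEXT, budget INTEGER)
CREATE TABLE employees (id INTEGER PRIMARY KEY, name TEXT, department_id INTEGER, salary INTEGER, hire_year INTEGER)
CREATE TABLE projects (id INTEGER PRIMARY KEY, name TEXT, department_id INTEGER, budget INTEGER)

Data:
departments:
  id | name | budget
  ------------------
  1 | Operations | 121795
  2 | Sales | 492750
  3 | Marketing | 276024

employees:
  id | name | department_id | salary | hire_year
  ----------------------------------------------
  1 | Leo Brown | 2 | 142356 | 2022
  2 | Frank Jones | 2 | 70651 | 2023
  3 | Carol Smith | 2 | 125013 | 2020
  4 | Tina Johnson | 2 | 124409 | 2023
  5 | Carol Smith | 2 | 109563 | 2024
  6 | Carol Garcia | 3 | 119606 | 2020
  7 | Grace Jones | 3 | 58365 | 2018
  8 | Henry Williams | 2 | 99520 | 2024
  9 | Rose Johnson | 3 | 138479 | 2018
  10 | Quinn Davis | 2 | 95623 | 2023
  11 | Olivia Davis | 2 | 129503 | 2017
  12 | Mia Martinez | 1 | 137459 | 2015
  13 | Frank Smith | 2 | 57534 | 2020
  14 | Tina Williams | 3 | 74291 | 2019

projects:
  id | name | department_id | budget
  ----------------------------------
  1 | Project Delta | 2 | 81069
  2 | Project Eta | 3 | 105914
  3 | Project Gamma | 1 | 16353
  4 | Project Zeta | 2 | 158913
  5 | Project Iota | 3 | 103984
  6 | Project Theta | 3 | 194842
SELECT p.name, COUNT(*) AS n FROM employees c JOIN departments p ON c.department_id = p.id GROUP BY p.id, p.name

Execution result:
name | n
Operations | 1
Sales | 9
Marketing | 4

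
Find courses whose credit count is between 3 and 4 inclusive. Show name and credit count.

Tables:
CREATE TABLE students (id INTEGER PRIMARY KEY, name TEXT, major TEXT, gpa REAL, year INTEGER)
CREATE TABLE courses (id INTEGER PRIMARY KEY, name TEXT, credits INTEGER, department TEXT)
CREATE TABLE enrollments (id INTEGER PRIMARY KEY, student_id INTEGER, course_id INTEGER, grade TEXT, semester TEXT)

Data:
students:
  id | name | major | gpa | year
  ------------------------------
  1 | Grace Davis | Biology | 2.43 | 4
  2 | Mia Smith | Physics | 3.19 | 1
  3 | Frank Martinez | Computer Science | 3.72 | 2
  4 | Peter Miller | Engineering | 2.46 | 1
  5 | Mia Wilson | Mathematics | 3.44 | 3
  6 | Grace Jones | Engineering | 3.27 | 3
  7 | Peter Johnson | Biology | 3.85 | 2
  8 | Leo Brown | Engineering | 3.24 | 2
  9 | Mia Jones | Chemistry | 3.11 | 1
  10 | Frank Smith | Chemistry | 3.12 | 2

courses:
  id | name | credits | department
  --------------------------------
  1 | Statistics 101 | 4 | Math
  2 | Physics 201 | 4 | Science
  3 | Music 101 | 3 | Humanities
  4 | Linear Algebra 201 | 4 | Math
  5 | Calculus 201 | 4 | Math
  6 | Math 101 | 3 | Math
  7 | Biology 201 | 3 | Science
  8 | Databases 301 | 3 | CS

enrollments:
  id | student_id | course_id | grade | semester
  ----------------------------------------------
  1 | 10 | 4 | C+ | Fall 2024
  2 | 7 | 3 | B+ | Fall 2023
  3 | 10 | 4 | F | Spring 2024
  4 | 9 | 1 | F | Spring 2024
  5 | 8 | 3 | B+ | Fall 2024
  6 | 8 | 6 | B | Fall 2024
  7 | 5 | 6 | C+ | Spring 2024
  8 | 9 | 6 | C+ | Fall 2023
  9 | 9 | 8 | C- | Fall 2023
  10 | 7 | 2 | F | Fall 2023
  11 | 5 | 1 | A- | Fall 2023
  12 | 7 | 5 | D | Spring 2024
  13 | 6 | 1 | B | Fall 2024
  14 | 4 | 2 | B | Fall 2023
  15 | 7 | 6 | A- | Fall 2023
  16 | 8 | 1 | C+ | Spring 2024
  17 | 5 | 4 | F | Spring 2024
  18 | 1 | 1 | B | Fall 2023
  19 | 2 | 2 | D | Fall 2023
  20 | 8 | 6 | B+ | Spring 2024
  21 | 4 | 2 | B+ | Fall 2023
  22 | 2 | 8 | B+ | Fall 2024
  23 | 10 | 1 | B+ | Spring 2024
SELECT name, credits FROM courses WHERE credits BETWEEN 3 AND 4

Execution result:
name | credits
Statistics 101 | 4
Physics 201 | 4
Music 101 | 3
Linear Algebra 201 | 4
Calculus 201 | 4
Math 101 | 3
Biology 201 | 3
Databases 301 | 3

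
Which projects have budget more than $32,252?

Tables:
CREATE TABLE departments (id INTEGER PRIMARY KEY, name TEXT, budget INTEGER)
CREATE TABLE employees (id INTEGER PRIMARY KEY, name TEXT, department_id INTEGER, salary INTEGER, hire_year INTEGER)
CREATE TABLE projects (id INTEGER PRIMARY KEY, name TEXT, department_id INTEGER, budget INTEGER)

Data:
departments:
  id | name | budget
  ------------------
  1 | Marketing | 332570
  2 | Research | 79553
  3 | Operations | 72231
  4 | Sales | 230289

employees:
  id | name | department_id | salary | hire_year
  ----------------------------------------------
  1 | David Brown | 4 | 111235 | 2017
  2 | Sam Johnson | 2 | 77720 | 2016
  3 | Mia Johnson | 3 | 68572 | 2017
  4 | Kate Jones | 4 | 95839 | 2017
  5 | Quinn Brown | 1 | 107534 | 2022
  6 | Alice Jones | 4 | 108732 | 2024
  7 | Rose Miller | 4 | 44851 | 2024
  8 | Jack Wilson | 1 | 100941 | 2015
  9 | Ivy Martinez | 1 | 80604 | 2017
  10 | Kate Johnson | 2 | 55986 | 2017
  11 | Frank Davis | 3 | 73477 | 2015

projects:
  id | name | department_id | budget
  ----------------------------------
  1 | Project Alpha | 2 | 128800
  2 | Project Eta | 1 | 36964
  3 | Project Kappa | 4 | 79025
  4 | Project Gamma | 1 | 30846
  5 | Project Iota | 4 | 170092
SELECT name, budget FROM projects WHERE budget > 32252

Execution result:
name | budget
Project Alpha | 128800
Project Eta | 36964
Project Kappa | 79025
Project Iota | 170092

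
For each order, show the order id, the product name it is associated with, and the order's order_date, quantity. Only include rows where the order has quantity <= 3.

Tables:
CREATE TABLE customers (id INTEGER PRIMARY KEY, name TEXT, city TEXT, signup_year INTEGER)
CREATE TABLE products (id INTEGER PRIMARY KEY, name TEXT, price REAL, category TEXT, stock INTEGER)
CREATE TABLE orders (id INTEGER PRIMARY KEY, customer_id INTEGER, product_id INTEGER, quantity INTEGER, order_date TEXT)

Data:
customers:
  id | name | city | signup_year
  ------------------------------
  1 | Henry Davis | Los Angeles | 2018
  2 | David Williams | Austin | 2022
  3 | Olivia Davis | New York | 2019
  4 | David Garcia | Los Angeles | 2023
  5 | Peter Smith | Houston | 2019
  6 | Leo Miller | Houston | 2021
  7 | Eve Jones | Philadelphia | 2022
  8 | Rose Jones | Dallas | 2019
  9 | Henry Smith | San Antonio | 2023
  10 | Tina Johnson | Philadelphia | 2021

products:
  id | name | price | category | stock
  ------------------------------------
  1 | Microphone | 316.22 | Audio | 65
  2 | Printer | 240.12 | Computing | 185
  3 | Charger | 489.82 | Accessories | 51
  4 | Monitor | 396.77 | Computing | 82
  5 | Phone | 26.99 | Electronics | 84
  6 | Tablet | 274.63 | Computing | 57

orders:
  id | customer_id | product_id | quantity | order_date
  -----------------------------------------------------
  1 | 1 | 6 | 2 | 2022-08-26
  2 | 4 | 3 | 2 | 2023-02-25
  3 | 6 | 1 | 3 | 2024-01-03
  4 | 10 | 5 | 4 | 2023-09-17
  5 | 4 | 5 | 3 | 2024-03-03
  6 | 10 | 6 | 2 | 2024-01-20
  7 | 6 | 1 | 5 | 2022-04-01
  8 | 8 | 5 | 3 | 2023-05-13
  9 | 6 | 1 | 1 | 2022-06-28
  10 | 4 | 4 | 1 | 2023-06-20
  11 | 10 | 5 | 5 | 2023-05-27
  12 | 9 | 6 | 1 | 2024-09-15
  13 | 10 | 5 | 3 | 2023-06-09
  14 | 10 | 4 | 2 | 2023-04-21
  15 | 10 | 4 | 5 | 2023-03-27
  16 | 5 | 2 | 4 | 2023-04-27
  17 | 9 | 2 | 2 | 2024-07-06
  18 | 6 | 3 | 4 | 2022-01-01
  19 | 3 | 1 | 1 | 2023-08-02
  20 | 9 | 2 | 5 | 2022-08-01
SELECT c.id, p.name AS product, c.order_date, c.quantity FROM orders c JOIN products p ON c.product_id = p.id WHERE c.quantity <= 3

Execution result:
id | product | order_date | quantity
1 | Tablet | 2022-08-26 | 2
2 | Charger | 2023-02-25 | 2
3 | Microphone | 2024-01-03 | 3
5 | Phone | 2024-03-03 | 3
6 | Tablet | 2024-01-20 | 2
8 | Phone | 2023-05-13 | 3
9 | Microphone | 2022-06-28 | 1
10 | Monitor | 2023-06-20 | 1
12 | Tablet | 2024-09-15 | 1
13 | Phone | 2023-06-09 | 3
14 | Monitor | 2023-04-21 | 2
17 | Printer | 2024-07-06 | 2
19 | Microphone | 2023-08-02 | 1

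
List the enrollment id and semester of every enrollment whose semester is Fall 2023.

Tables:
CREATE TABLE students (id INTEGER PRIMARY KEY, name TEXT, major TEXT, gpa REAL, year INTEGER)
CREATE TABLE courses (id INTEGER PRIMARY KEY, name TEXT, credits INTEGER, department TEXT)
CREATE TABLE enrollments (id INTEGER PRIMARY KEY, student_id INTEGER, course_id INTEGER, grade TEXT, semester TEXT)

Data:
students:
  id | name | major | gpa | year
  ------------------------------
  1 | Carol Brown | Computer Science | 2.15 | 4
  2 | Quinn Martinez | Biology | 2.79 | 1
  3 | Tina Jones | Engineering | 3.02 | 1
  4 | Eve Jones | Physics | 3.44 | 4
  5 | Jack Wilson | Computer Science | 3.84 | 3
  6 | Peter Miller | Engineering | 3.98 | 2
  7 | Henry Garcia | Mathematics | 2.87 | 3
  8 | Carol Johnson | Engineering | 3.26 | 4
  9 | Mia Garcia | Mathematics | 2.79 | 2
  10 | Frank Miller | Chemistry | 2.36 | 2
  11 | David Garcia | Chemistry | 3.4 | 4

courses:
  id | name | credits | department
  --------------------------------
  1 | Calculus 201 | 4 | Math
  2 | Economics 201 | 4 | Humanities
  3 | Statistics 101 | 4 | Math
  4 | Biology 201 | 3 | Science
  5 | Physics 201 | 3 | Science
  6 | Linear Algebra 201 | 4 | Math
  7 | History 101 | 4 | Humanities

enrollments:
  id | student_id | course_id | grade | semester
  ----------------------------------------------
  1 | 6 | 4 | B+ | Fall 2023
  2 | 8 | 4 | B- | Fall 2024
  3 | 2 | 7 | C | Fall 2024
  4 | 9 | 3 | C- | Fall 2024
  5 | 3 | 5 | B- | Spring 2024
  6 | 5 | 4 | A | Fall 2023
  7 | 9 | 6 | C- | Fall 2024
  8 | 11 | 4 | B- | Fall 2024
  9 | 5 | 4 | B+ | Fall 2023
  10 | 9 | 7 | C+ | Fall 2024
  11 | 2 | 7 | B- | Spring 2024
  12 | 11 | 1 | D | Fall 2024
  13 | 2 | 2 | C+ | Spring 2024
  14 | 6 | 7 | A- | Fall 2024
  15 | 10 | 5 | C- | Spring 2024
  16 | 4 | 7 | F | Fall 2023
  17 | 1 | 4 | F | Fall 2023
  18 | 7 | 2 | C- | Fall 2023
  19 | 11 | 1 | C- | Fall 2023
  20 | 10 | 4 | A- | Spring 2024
SELECT id, semester FROM enrollments WHERE semester = 'Fall 2023'

Execution result:
id | semester
1 | Fall 2023
6 | Fall 2023
9 | Fall 2023
16 | Fall 2023
17 | Fall 2023
18 | Fall 2023
19 | Fall 2023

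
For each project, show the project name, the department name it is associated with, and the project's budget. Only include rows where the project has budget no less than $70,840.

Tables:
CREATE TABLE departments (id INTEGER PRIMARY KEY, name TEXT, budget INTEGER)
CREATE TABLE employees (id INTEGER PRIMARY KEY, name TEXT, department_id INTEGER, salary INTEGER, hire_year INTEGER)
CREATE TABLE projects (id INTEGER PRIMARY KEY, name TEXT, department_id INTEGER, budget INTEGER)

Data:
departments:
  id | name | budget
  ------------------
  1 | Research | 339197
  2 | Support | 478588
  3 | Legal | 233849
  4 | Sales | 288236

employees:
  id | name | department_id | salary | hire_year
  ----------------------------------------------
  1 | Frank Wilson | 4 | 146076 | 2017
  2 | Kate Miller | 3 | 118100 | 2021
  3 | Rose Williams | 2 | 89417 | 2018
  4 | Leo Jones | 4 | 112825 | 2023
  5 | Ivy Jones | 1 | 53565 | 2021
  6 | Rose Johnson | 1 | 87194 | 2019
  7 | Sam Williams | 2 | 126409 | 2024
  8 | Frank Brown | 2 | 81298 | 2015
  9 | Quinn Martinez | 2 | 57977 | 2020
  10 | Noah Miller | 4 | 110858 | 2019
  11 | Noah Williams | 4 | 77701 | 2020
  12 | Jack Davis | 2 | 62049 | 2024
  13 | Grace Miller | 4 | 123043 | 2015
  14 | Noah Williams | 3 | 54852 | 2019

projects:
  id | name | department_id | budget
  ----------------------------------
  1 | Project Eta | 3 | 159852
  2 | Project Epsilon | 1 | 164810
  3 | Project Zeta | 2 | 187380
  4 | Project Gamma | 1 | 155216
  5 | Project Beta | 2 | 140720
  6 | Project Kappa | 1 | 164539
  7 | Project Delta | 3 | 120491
SELECT c.name, p.name AS department, c.budget FROM projects c JOIN departments p ON c.department_id = p.id WHERE c.budget >= 70840

Execution result:
name | department | budget
Project Eta | Legal | 159852
Project Epsilon | Research | 164810
Project Zeta | Support | 187380
Project Gamma | Research | 155216
Project Beta | Support | 140720
Project Kappa | Research | 164539
Project Delta | Legal | 120491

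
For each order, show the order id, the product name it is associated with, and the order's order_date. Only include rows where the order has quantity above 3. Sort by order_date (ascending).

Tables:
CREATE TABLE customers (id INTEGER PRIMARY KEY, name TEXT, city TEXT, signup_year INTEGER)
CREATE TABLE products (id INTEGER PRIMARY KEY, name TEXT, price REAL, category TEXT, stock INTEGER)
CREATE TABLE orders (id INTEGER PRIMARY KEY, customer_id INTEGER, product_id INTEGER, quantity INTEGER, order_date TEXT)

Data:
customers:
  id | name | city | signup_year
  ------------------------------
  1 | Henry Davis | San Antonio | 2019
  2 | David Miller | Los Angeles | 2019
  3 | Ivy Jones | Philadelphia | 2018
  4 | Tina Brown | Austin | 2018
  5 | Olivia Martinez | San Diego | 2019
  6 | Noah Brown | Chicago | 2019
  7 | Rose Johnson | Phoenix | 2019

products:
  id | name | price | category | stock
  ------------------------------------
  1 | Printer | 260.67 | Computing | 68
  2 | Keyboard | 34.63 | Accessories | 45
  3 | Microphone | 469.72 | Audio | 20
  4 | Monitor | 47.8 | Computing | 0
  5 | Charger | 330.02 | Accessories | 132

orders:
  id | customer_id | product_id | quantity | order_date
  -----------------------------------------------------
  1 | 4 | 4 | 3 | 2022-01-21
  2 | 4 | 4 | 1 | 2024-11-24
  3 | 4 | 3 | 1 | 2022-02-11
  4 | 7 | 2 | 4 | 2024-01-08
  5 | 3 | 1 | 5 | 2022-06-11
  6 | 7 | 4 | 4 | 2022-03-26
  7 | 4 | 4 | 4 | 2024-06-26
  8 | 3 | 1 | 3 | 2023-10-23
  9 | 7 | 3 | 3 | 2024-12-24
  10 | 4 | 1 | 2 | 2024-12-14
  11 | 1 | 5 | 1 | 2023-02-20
SELECT c.id, p.name AS product, c.order_date FROM orders c JOIN products p ON c.product_id = p.id WHERE c.quantity > 3 ORDER BY c.order_date ASC

Execution result:
id | product | order_date
6 | Monitor | 2022-03-26
5 | Printer | 2022-06-11
4 | Keyboard | 2024-01-08
7 | Monitor | 2024-06-26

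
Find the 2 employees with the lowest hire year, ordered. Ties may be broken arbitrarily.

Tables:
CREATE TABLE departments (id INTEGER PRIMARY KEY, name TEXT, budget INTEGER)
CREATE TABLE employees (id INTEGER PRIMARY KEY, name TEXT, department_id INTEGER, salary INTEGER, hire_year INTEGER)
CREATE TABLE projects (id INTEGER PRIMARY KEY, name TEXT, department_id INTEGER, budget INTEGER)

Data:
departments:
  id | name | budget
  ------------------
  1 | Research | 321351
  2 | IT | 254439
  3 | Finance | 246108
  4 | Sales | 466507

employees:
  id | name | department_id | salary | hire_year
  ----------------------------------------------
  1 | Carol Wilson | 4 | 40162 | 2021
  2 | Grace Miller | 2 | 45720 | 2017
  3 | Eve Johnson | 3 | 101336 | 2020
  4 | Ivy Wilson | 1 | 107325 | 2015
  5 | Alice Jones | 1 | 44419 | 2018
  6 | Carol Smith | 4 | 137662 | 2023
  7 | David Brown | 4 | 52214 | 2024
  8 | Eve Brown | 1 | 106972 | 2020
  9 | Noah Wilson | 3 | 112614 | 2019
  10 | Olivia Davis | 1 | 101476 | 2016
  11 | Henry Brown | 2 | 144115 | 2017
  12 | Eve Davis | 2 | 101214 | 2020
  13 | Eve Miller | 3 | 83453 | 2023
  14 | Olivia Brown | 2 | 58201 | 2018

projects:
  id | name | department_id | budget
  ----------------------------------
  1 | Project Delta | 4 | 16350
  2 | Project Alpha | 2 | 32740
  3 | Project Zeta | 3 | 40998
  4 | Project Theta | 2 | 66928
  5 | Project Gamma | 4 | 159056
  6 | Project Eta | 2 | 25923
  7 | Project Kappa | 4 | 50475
SELECT name, hire_year FROM employees ORDER BY hire_year ASC LIMIT 2

Execution result:
name | hire_year
Ivy Wilson | 2015
Olivia Davis | 2016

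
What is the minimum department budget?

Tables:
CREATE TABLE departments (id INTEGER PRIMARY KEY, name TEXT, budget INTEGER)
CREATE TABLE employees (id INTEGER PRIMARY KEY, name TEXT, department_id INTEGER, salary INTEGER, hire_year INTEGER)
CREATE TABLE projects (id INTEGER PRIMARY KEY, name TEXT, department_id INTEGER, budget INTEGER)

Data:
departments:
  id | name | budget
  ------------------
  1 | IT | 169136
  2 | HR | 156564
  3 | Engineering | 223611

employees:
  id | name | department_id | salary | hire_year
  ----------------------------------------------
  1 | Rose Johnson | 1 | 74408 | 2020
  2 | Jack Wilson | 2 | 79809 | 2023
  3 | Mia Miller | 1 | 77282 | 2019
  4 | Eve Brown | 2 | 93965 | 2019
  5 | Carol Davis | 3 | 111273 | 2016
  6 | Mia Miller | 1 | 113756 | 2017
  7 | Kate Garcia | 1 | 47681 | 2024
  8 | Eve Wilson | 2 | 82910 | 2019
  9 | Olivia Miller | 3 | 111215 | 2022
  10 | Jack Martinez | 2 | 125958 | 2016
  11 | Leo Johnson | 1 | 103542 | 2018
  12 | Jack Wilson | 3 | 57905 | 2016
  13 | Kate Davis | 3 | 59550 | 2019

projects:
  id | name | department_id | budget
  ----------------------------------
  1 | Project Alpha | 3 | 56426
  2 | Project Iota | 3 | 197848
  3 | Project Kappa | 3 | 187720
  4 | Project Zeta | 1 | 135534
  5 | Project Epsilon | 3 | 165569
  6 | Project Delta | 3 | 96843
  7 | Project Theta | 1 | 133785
SELECT MIN(budget) FROM departments

Execution result:
156564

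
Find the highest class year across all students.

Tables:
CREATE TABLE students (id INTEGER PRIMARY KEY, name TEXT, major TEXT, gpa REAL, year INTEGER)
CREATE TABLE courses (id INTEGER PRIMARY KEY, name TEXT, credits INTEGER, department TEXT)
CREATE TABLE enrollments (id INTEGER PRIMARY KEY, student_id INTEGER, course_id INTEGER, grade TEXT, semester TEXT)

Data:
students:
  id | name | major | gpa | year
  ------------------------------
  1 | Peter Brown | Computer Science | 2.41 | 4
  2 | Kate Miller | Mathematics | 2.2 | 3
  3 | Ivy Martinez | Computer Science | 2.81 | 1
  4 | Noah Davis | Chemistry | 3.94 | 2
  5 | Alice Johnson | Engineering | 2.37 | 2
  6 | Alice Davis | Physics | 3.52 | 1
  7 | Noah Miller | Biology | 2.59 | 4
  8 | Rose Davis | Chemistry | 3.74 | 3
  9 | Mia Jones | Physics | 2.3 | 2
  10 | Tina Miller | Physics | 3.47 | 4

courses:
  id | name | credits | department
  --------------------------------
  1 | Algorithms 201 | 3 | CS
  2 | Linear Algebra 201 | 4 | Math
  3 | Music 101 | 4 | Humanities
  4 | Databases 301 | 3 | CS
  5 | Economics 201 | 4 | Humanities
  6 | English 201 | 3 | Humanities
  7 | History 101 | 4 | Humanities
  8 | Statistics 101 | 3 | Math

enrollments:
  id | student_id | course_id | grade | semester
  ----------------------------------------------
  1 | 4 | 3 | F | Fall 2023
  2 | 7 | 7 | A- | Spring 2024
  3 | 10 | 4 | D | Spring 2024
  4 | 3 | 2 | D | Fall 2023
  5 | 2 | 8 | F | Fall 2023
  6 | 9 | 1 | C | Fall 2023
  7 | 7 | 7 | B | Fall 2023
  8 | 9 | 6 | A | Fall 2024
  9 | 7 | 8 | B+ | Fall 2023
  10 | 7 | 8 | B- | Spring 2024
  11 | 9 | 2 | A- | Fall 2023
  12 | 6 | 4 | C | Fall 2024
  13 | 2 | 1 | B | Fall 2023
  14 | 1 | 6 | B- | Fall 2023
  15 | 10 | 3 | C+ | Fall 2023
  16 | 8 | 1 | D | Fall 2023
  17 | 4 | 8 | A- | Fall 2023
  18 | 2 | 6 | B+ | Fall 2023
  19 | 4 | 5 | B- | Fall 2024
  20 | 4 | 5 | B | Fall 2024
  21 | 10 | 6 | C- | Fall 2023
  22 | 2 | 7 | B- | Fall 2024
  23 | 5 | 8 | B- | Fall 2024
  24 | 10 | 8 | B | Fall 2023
SELECT MAX(year) FROM students

Execution result:
4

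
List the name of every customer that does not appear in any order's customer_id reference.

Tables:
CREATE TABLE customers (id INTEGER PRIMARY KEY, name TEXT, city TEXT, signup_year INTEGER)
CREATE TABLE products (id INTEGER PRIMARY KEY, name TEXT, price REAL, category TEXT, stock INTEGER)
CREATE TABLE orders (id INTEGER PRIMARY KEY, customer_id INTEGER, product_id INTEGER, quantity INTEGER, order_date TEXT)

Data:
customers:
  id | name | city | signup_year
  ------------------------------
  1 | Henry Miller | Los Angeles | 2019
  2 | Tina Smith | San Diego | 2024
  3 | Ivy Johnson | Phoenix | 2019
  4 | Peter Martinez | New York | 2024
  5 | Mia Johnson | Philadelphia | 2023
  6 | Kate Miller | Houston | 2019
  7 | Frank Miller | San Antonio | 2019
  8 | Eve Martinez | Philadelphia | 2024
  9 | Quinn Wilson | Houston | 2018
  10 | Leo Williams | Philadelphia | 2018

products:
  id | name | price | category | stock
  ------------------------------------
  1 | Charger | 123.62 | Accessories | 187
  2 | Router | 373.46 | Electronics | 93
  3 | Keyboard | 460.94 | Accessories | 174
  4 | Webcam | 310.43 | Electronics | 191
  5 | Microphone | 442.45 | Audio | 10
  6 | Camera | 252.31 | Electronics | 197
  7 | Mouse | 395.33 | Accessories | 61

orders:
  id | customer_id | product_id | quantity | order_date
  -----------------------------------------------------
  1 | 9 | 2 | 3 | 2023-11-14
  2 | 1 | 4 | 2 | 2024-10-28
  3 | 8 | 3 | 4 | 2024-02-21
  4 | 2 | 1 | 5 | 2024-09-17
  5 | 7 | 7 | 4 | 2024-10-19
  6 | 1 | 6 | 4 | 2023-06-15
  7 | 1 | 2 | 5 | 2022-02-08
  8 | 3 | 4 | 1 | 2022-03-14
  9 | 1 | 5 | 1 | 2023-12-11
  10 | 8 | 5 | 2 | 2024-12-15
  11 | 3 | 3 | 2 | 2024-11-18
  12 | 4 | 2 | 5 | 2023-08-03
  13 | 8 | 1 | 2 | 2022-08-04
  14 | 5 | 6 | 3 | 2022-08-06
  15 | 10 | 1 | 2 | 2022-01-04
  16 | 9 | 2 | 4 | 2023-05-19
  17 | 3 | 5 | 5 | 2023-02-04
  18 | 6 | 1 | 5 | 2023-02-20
SELECT p.name FROM customers p LEFT JOIN orders c ON c.customer_id = p.id WHERE c.id IS NULL

Execution result:
(no rows)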